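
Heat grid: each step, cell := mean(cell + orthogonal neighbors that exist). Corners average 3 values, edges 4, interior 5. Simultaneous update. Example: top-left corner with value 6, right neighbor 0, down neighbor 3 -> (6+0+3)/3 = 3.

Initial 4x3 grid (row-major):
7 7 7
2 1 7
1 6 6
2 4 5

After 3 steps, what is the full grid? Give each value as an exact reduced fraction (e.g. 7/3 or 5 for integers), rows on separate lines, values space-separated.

After step 1:
  16/3 11/2 7
  11/4 23/5 21/4
  11/4 18/5 6
  7/3 17/4 5
After step 2:
  163/36 673/120 71/12
  463/120 217/50 457/80
  343/120 106/25 397/80
  28/9 911/240 61/12
After step 3:
  2519/540 36707/7200 1379/240
  7013/1800 28511/6000 12559/2400
  12661/3600 6059/1500 11999/2400
  7031/2160 58429/14400 1661/360

Answer: 2519/540 36707/7200 1379/240
7013/1800 28511/6000 12559/2400
12661/3600 6059/1500 11999/2400
7031/2160 58429/14400 1661/360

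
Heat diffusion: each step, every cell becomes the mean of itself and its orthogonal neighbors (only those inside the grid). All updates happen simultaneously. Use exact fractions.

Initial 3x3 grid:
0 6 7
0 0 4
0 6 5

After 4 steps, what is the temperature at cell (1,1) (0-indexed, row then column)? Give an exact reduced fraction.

Answer: 133297/45000

Derivation:
Step 1: cell (1,1) = 16/5
Step 2: cell (1,1) = 66/25
Step 3: cell (1,1) = 2351/750
Step 4: cell (1,1) = 133297/45000
Full grid after step 4:
  105973/43200 2732623/864000 474719/129600
  14467/6000 133297/45000 201703/54000
  100723/43200 868291/288000 50641/14400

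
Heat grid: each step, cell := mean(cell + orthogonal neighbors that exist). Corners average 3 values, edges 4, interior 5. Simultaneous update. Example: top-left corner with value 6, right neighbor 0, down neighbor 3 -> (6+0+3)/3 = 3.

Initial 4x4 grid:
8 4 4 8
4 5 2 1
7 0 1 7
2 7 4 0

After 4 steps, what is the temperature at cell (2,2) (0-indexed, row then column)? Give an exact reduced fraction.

Answer: 76709/22500

Derivation:
Step 1: cell (2,2) = 14/5
Step 2: cell (2,2) = 293/100
Step 3: cell (2,2) = 2423/750
Step 4: cell (2,2) = 76709/22500
Full grid after step 4:
  19031/4050 946703/216000 885479/216000 127747/32400
  946433/216000 4649/1125 335641/90000 781139/216000
  901193/216000 334939/90000 76709/22500 712891/216000
  127369/32400 796853/216000 712621/216000 25793/8100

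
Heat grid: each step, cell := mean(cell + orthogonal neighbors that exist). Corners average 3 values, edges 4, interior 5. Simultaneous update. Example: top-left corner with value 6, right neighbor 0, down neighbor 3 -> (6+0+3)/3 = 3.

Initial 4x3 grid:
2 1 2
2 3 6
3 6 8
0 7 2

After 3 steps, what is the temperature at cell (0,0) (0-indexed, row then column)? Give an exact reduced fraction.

Answer: 5221/2160

Derivation:
Step 1: cell (0,0) = 5/3
Step 2: cell (0,0) = 37/18
Step 3: cell (0,0) = 5221/2160
Full grid after step 3:
  5221/2160 1037/360 2407/720
  4259/1440 2071/600 1973/480
  4897/1440 1697/400 6737/1440
  509/135 1359/320 2671/540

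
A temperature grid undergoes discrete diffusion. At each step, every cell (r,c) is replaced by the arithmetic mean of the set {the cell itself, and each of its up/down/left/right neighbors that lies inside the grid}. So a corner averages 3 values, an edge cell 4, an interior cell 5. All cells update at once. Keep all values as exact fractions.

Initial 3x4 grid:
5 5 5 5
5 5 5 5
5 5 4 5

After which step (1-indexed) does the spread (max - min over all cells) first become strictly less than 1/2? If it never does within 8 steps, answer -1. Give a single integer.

Step 1: max=5, min=14/3, spread=1/3
  -> spread < 1/2 first at step 1
Step 2: max=5, min=569/120, spread=31/120
Step 3: max=5, min=5189/1080, spread=211/1080
Step 4: max=8953/1800, min=523103/108000, spread=14077/108000
Step 5: max=536317/108000, min=4719593/972000, spread=5363/48600
Step 6: max=297131/60000, min=142059191/29160000, spread=93859/1166400
Step 7: max=480663533/97200000, min=8537725519/1749600000, spread=4568723/69984000
Step 8: max=14398381111/2916000000, min=513099564371/104976000000, spread=8387449/167961600

Answer: 1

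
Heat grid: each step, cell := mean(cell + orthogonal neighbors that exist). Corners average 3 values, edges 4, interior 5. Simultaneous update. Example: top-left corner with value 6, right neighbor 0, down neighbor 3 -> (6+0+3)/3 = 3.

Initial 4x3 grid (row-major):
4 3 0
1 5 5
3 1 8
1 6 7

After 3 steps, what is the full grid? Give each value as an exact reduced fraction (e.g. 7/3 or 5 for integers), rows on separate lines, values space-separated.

Answer: 1211/432 5789/1800 1451/432
22351/7200 9949/3000 29251/7200
22061/7200 24563/6000 3629/800
3853/1080 59347/14400 1841/360

Derivation:
After step 1:
  8/3 3 8/3
  13/4 3 9/2
  3/2 23/5 21/4
  10/3 15/4 7
After step 2:
  107/36 17/6 61/18
  125/48 367/100 185/48
  761/240 181/50 427/80
  103/36 1121/240 16/3
After step 3:
  1211/432 5789/1800 1451/432
  22351/7200 9949/3000 29251/7200
  22061/7200 24563/6000 3629/800
  3853/1080 59347/14400 1841/360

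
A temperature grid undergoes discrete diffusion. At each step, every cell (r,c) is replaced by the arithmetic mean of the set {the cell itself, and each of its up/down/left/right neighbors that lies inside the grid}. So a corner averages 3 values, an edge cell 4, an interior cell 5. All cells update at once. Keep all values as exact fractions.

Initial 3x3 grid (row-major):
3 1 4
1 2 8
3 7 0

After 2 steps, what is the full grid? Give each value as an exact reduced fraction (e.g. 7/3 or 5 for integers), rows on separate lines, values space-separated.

After step 1:
  5/3 5/2 13/3
  9/4 19/5 7/2
  11/3 3 5
After step 2:
  77/36 123/40 31/9
  683/240 301/100 499/120
  107/36 58/15 23/6

Answer: 77/36 123/40 31/9
683/240 301/100 499/120
107/36 58/15 23/6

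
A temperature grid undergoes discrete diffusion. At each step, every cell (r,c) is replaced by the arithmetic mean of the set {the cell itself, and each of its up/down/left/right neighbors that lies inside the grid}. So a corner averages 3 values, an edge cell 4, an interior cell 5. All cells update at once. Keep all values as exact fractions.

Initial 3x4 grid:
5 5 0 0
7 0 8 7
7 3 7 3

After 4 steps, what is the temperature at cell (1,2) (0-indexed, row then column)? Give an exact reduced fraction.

Step 1: cell (1,2) = 22/5
Step 2: cell (1,2) = 22/5
Step 3: cell (1,2) = 1659/400
Step 4: cell (1,2) = 1291/300
Full grid after step 4:
  22451/5184 179507/43200 165463/43200 4999/1296
  804973/172800 63001/14400 1291/300 40199/9600
  24749/5184 102991/21600 99619/21600 11989/2592

Answer: 1291/300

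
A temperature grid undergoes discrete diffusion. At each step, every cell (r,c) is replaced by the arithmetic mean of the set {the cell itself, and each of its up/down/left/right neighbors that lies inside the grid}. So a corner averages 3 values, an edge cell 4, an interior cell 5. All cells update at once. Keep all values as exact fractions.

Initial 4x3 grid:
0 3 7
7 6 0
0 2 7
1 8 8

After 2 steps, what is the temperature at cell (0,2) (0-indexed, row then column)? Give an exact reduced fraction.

Answer: 37/9

Derivation:
Step 1: cell (0,2) = 10/3
Step 2: cell (0,2) = 37/9
Full grid after step 2:
  127/36 107/30 37/9
  761/240 409/100 971/240
  267/80 197/50 1291/240
  41/12 1201/240 50/9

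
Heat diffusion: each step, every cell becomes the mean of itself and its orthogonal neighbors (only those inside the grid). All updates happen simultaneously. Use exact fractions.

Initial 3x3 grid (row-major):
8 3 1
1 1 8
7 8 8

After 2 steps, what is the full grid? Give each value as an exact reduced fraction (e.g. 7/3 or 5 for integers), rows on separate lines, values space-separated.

After step 1:
  4 13/4 4
  17/4 21/5 9/2
  16/3 6 8
After step 2:
  23/6 309/80 47/12
  1067/240 111/25 207/40
  187/36 353/60 37/6

Answer: 23/6 309/80 47/12
1067/240 111/25 207/40
187/36 353/60 37/6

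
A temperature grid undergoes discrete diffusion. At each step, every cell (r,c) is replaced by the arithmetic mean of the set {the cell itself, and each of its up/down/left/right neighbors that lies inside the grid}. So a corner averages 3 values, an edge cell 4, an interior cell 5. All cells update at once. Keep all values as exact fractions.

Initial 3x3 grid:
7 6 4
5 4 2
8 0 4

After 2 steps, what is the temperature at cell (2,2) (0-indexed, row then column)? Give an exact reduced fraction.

Step 1: cell (2,2) = 2
Step 2: cell (2,2) = 19/6
Full grid after step 2:
  23/4 373/80 17/4
  74/15 443/100 129/40
  43/9 103/30 19/6

Answer: 19/6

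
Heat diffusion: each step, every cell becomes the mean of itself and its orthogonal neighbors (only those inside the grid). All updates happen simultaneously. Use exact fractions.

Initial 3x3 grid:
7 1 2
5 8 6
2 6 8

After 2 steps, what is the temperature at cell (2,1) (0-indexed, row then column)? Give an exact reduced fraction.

Answer: 111/20

Derivation:
Step 1: cell (2,1) = 6
Step 2: cell (2,1) = 111/20
Full grid after step 2:
  43/9 511/120 9/2
  581/120 136/25 313/60
  95/18 111/20 56/9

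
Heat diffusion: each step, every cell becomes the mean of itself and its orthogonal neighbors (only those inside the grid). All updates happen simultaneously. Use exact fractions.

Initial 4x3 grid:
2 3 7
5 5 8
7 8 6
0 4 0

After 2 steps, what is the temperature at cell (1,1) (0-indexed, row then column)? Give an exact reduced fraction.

Answer: 273/50

Derivation:
Step 1: cell (1,1) = 29/5
Step 2: cell (1,1) = 273/50
Full grid after step 2:
  37/9 1163/240 67/12
  1133/240 273/50 119/20
  233/48 253/50 16/3
  35/9 4 71/18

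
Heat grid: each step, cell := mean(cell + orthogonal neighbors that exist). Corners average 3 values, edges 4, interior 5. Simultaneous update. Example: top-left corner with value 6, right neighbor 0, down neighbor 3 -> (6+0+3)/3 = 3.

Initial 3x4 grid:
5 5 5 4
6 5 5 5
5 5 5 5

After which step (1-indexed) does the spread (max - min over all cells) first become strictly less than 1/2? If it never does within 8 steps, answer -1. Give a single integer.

Answer: 3

Derivation:
Step 1: max=16/3, min=14/3, spread=2/3
Step 2: max=1267/240, min=85/18, spread=401/720
Step 3: max=11237/2160, min=1039/216, spread=847/2160
  -> spread < 1/2 first at step 3
Step 4: max=4466011/864000, min=629219/129600, spread=813653/2592000
Step 5: max=40010501/7776000, min=38016271/7776000, spread=199423/777600
Step 6: max=2390194399/466560000, min=2293278449/466560000, spread=1938319/9331200
Step 7: max=142936290341/27993600000, min=138148900891/27993600000, spread=95747789/559872000
Step 8: max=8551033997119/1679616000000, min=8316028214369/1679616000000, spread=940023131/6718464000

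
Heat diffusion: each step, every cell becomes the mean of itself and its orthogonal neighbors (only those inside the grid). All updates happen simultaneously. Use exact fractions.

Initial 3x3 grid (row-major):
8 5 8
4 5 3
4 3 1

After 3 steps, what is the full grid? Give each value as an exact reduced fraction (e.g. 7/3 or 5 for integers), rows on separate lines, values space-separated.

Answer: 2279/432 2543/480 2119/432
13793/2880 1757/400 12433/2880
865/216 3671/960 761/216

Derivation:
After step 1:
  17/3 13/2 16/3
  21/4 4 17/4
  11/3 13/4 7/3
After step 2:
  209/36 43/8 193/36
  223/48 93/20 191/48
  73/18 53/16 59/18
After step 3:
  2279/432 2543/480 2119/432
  13793/2880 1757/400 12433/2880
  865/216 3671/960 761/216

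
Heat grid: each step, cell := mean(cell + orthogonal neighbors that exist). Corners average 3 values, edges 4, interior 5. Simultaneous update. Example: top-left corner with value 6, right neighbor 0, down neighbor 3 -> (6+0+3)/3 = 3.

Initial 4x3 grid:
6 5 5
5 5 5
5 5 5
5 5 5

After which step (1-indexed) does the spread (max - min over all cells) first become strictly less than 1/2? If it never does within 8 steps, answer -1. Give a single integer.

Step 1: max=16/3, min=5, spread=1/3
  -> spread < 1/2 first at step 1
Step 2: max=95/18, min=5, spread=5/18
Step 3: max=1121/216, min=5, spread=41/216
Step 4: max=133817/25920, min=5, spread=4217/25920
Step 5: max=7985149/1555200, min=36079/7200, spread=38417/311040
Step 6: max=477760211/93312000, min=722597/144000, spread=1903471/18662400
Step 7: max=28594589089/5598720000, min=21715759/4320000, spread=18038617/223948800
Step 8: max=1712884182851/335923200000, min=1956926759/388800000, spread=883978523/13436928000

Answer: 1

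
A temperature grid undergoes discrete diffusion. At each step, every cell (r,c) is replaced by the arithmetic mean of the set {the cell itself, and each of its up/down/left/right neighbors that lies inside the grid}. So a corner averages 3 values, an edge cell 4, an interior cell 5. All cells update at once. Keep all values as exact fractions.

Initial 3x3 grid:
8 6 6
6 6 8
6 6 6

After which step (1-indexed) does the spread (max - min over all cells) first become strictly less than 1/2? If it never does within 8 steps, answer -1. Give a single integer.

Step 1: max=20/3, min=6, spread=2/3
Step 2: max=787/120, min=37/6, spread=47/120
  -> spread < 1/2 first at step 2
Step 3: max=3541/540, min=251/40, spread=61/216
Step 4: max=211037/32400, min=136433/21600, spread=511/2592
Step 5: max=12623089/1944000, min=8235851/1296000, spread=4309/31104
Step 6: max=754823633/116640000, min=165218099/25920000, spread=36295/373248
Step 7: max=45199443901/6998400000, min=29814449059/4665600000, spread=305773/4478976
Step 8: max=2707521511397/419904000000, min=1791597929473/279936000000, spread=2575951/53747712

Answer: 2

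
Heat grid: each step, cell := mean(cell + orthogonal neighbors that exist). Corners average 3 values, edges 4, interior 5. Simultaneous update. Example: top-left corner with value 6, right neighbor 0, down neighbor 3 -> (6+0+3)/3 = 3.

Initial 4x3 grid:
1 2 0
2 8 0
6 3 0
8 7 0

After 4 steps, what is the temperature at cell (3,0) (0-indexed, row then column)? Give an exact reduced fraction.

Step 1: cell (3,0) = 7
Step 2: cell (3,0) = 65/12
Step 3: cell (3,0) = 611/120
Step 4: cell (3,0) = 97421/21600
Full grid after step 4:
  389261/129600 2137709/864000 286811/129600
  92357/27000 1093501/360000 510481/216000
  76753/18000 158597/45000 643661/216000
  97421/21600 1749727/432000 26461/8100

Answer: 97421/21600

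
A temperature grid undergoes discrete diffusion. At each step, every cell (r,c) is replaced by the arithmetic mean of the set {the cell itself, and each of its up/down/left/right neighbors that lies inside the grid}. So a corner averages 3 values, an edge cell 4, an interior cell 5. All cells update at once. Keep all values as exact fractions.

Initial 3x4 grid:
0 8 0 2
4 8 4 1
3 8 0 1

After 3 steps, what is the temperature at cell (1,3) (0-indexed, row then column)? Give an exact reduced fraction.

Answer: 833/360

Derivation:
Step 1: cell (1,3) = 2
Step 2: cell (1,3) = 47/30
Step 3: cell (1,3) = 833/360
Full grid after step 3:
  3163/720 58/15 389/120 781/360
  4201/960 1757/400 1801/600 833/360
  377/80 247/60 1187/360 286/135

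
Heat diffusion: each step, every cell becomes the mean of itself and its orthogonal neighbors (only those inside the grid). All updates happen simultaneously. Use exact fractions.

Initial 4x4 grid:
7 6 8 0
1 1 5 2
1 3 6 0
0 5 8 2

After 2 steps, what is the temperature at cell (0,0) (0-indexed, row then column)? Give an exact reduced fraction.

Step 1: cell (0,0) = 14/3
Step 2: cell (0,0) = 38/9
Full grid after step 2:
  38/9 1087/240 1079/240 59/18
  697/240 94/25 37/10 719/240
  179/80 321/100 79/20 719/240
  29/12 289/80 1019/240 133/36

Answer: 38/9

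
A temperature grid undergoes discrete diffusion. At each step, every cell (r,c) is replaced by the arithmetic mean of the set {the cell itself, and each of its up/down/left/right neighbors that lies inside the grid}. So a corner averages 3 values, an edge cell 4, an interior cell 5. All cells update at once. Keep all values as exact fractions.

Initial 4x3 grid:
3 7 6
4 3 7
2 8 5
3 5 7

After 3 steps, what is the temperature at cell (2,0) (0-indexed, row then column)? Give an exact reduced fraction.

Answer: 32579/7200

Derivation:
Step 1: cell (2,0) = 17/4
Step 2: cell (2,0) = 911/240
Step 3: cell (2,0) = 32579/7200
Full grid after step 3:
  2527/540 71443/14400 12343/2160
  30679/7200 3919/750 19727/3600
  32579/7200 2431/500 5213/900
  1177/270 8307/1600 11851/2160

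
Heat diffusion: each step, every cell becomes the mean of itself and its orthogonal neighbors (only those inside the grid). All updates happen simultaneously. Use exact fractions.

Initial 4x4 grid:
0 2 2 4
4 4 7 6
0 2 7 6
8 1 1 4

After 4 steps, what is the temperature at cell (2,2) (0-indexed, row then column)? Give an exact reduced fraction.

Step 1: cell (2,2) = 23/5
Step 2: cell (2,2) = 108/25
Step 3: cell (2,2) = 25261/6000
Step 4: cell (2,2) = 145763/36000
Full grid after step 4:
  19727/7200 77159/24000 18667/4800 10573/2400
  11769/4000 66517/20000 9871/2400 6533/1440
  109481/36000 208973/60000 145763/36000 484607/108000
  67879/21600 243107/72000 842809/216000 274861/64800

Answer: 145763/36000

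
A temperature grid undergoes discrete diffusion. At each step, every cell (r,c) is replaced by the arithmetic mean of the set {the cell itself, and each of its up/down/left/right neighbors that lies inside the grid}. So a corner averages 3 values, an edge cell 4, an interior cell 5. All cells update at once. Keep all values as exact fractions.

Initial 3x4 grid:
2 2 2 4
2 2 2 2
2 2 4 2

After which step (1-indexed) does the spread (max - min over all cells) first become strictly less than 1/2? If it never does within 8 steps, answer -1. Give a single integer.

Answer: 4

Derivation:
Step 1: max=8/3, min=2, spread=2/3
Step 2: max=307/120, min=2, spread=67/120
Step 3: max=2747/1080, min=49/24, spread=271/540
Step 4: max=161599/64800, min=2521/1200, spread=5093/12960
  -> spread < 1/2 first at step 4
Step 5: max=9587501/3888000, min=230611/108000, spread=257101/777600
Step 6: max=568213999/233280000, min=7027967/3240000, spread=497603/1866240
Step 7: max=33787637141/13996800000, min=71046113/32400000, spread=123828653/559872000
Step 8: max=2010757884319/839808000000, min=6454295413/2916000000, spread=1215366443/6718464000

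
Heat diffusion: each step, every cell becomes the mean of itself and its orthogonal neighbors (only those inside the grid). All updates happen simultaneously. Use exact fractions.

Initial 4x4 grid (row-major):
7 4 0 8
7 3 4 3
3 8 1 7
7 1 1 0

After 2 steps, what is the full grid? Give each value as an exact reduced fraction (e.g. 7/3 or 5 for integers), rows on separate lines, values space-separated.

After step 1:
  6 7/2 4 11/3
  5 26/5 11/5 11/2
  25/4 16/5 21/5 11/4
  11/3 17/4 3/4 8/3
After step 2:
  29/6 187/40 401/120 79/18
  449/80 191/50 211/50 847/240
  1087/240 231/50 131/50 907/240
  85/18 89/30 89/30 37/18

Answer: 29/6 187/40 401/120 79/18
449/80 191/50 211/50 847/240
1087/240 231/50 131/50 907/240
85/18 89/30 89/30 37/18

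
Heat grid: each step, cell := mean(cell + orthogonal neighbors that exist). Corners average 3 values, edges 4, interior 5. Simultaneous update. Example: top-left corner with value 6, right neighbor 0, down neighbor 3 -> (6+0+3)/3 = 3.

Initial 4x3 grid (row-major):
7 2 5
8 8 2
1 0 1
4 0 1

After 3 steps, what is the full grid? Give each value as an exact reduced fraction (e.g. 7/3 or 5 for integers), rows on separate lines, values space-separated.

After step 1:
  17/3 11/2 3
  6 4 4
  13/4 2 1
  5/3 5/4 2/3
After step 2:
  103/18 109/24 25/6
  227/48 43/10 3
  155/48 23/10 23/12
  37/18 67/48 35/36
After step 3:
  2159/432 6743/1440 281/72
  6473/1440 4529/1200 803/240
  4433/1440 1577/600 737/360
  481/216 4841/2880 617/432

Answer: 2159/432 6743/1440 281/72
6473/1440 4529/1200 803/240
4433/1440 1577/600 737/360
481/216 4841/2880 617/432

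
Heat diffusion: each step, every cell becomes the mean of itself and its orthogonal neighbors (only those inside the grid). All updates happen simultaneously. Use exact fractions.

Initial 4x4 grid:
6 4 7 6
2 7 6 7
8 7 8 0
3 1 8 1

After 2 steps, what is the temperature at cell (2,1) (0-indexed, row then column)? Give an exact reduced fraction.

Answer: 539/100

Derivation:
Step 1: cell (2,1) = 31/5
Step 2: cell (2,1) = 539/100
Full grid after step 2:
  21/4 419/80 305/48 103/18
  399/80 603/100 57/10 269/48
  419/80 539/100 11/2 351/80
  55/12 389/80 361/80 23/6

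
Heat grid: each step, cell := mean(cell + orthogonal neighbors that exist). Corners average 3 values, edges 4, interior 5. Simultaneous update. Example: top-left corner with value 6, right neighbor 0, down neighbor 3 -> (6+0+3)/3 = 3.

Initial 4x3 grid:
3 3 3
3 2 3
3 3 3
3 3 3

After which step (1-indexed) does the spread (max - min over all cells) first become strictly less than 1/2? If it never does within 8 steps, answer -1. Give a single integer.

Step 1: max=3, min=11/4, spread=1/4
  -> spread < 1/2 first at step 1
Step 2: max=3, min=277/100, spread=23/100
Step 3: max=1187/400, min=13589/4800, spread=131/960
Step 4: max=21209/7200, min=123049/43200, spread=841/8640
Step 5: max=4226627/1440000, min=49297949/17280000, spread=56863/691200
Step 6: max=37890457/12960000, min=445025659/155520000, spread=386393/6220800
Step 7: max=15131641187/5184000000, min=178230276869/62208000000, spread=26795339/497664000
Step 8: max=906033850333/311040000000, min=10713624285871/3732480000000, spread=254051069/5971968000

Answer: 1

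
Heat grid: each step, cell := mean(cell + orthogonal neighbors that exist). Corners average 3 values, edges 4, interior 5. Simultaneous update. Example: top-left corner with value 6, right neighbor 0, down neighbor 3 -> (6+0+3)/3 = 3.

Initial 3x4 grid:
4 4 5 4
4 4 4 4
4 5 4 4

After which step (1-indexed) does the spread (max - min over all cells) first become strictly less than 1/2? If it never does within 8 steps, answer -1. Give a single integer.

Step 1: max=13/3, min=4, spread=1/3
  -> spread < 1/2 first at step 1
Step 2: max=511/120, min=49/12, spread=7/40
Step 3: max=15127/3600, min=1487/360, spread=257/3600
Step 4: max=226217/54000, min=4981/1200, spread=259/6750
Step 5: max=6772739/1620000, min=42149/10125, spread=3211/180000
Step 6: max=50754197/12150000, min=40515881/9720000, spread=437383/48600000
Step 7: max=12175839067/2916000000, min=810877043/194400000, spread=6341711/1458000000
Step 8: max=365203425439/87480000000, min=146005905211/34992000000, spread=125774941/58320000000

Answer: 1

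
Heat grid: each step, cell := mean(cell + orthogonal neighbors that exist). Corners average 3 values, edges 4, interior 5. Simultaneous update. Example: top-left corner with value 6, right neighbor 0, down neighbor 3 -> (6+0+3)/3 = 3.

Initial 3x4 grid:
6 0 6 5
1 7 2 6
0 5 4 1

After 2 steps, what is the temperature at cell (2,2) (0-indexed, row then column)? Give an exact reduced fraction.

Step 1: cell (2,2) = 3
Step 2: cell (2,2) = 47/12
Full grid after step 2:
  127/36 10/3 14/3 149/36
  65/24 81/20 71/20 107/24
  19/6 3 47/12 61/18

Answer: 47/12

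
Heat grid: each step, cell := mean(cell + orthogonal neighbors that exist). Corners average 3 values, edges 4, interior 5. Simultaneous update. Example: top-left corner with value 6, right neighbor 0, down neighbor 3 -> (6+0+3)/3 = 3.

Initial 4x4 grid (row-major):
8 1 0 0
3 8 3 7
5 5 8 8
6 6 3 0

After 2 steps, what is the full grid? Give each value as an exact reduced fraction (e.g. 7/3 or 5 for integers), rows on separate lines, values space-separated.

Answer: 19/4 53/16 767/240 47/18
75/16 517/100 201/50 1067/240
1369/240 511/100 27/5 1159/240
185/36 1279/240 1099/240 41/9

Derivation:
After step 1:
  4 17/4 1 7/3
  6 4 26/5 9/2
  19/4 32/5 27/5 23/4
  17/3 5 17/4 11/3
After step 2:
  19/4 53/16 767/240 47/18
  75/16 517/100 201/50 1067/240
  1369/240 511/100 27/5 1159/240
  185/36 1279/240 1099/240 41/9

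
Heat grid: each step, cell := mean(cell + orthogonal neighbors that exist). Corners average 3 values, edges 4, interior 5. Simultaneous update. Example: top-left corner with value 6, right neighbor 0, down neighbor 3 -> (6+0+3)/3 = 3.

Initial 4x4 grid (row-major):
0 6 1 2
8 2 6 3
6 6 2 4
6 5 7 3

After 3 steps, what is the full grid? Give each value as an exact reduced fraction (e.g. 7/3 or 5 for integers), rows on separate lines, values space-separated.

After step 1:
  14/3 9/4 15/4 2
  4 28/5 14/5 15/4
  13/2 21/5 5 3
  17/3 6 17/4 14/3
After step 2:
  131/36 61/15 27/10 19/6
  623/120 377/100 209/50 231/80
  611/120 273/50 77/20 197/48
  109/18 1207/240 239/48 143/36
After step 3:
  4643/1080 6379/1800 2117/600 2101/720
  15923/3600 13601/3000 1391/400 8603/2400
  19619/3600 27841/6000 1693/375 5333/1440
  11647/2160 38743/7200 6419/1440 235/54

Answer: 4643/1080 6379/1800 2117/600 2101/720
15923/3600 13601/3000 1391/400 8603/2400
19619/3600 27841/6000 1693/375 5333/1440
11647/2160 38743/7200 6419/1440 235/54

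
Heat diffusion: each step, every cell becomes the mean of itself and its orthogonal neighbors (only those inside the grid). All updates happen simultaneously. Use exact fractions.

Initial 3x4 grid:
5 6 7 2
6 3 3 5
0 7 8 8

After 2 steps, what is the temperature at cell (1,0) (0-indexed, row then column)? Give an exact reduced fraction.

Answer: 37/8

Derivation:
Step 1: cell (1,0) = 7/2
Step 2: cell (1,0) = 37/8
Full grid after step 2:
  173/36 245/48 1177/240 41/9
  37/8 469/100 257/50 641/120
  37/9 61/12 29/5 6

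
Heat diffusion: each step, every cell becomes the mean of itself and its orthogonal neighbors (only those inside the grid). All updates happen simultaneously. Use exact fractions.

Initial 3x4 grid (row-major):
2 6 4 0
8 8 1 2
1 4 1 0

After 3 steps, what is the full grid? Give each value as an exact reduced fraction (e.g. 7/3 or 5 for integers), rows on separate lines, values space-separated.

After step 1:
  16/3 5 11/4 2
  19/4 27/5 16/5 3/4
  13/3 7/2 3/2 1
After step 2:
  181/36 1109/240 259/80 11/6
  1189/240 437/100 68/25 139/80
  151/36 221/60 23/10 13/12
After step 3:
  5257/1080 31061/7200 7447/2400 817/360
  66767/14400 12209/3000 2873/1000 8849/4800
  9239/2160 13093/3600 367/150 1229/720

Answer: 5257/1080 31061/7200 7447/2400 817/360
66767/14400 12209/3000 2873/1000 8849/4800
9239/2160 13093/3600 367/150 1229/720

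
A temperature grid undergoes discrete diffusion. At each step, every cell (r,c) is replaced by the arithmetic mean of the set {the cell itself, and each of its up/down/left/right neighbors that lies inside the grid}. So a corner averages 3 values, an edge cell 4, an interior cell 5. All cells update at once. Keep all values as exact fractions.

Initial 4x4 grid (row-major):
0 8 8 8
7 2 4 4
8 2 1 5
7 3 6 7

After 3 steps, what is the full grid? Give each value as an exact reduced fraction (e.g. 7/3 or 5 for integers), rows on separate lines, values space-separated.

After step 1:
  5 9/2 7 20/3
  17/4 23/5 19/5 21/4
  6 16/5 18/5 17/4
  6 9/2 17/4 6
After step 2:
  55/12 211/40 659/120 227/36
  397/80 407/100 97/20 599/120
  389/80 219/50 191/50 191/40
  11/2 359/80 367/80 29/6
After step 3:
  3557/720 971/200 1973/360 1511/270
  11087/2400 1883/400 6967/1500 1883/360
  3941/800 1081/250 1793/400 921/200
  99/20 3791/800 10637/2400 3407/720

Answer: 3557/720 971/200 1973/360 1511/270
11087/2400 1883/400 6967/1500 1883/360
3941/800 1081/250 1793/400 921/200
99/20 3791/800 10637/2400 3407/720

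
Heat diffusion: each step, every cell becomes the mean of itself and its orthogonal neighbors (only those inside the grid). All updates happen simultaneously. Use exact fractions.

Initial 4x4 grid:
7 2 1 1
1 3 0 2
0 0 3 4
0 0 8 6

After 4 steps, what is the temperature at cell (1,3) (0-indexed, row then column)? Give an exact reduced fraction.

Answer: 254971/108000

Derivation:
Step 1: cell (1,3) = 7/4
Step 2: cell (1,3) = 259/120
Step 3: cell (1,3) = 1601/720
Step 4: cell (1,3) = 254971/108000
Full grid after step 4:
  145067/64800 451601/216000 431657/216000 25057/12960
  51307/27000 366281/180000 385703/180000 254971/108000
  3601/2250 116783/60000 53107/20000 36823/12000
  10831/7200 16703/8000 216223/72000 15311/4320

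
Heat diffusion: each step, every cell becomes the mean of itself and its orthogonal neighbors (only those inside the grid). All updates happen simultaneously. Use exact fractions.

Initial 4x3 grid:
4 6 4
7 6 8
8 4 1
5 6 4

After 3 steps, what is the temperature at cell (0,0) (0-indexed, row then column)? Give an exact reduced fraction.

Answer: 12517/2160

Derivation:
Step 1: cell (0,0) = 17/3
Step 2: cell (0,0) = 203/36
Step 3: cell (0,0) = 12517/2160
Full grid after step 3:
  12517/2160 19841/3600 244/45
  41407/7200 33271/6000 3061/600
  41147/7200 2593/500 17261/3600
  595/108 24113/4800 1955/432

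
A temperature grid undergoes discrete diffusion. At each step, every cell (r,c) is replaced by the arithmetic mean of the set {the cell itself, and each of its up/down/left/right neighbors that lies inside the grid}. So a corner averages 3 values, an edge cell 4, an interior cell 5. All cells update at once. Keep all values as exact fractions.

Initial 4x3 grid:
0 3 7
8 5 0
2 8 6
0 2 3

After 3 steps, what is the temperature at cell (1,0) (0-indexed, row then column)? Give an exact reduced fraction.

Step 1: cell (1,0) = 15/4
Step 2: cell (1,0) = 1003/240
Step 3: cell (1,0) = 28309/7200
Full grid after step 3:
  1061/270 18901/4800 4309/1080
  28309/7200 8339/2000 29909/7200
  27059/7200 7829/2000 29659/7200
  3523/1080 5697/1600 1007/270

Answer: 28309/7200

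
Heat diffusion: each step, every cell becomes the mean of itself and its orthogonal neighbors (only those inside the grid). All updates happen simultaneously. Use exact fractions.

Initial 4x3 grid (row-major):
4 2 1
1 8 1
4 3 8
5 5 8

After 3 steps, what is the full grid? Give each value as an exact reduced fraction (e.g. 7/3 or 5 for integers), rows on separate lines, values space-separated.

After step 1:
  7/3 15/4 4/3
  17/4 3 9/2
  13/4 28/5 5
  14/3 21/4 7
After step 2:
  31/9 125/48 115/36
  77/24 211/50 83/24
  533/120 221/50 221/40
  79/18 1351/240 23/4
After step 3:
  1333/432 48467/14400 1333/432
  13783/3600 21493/6000 7379/1800
  14813/3600 29083/6000 2873/600
  10411/2160 72677/14400 4057/720

Answer: 1333/432 48467/14400 1333/432
13783/3600 21493/6000 7379/1800
14813/3600 29083/6000 2873/600
10411/2160 72677/14400 4057/720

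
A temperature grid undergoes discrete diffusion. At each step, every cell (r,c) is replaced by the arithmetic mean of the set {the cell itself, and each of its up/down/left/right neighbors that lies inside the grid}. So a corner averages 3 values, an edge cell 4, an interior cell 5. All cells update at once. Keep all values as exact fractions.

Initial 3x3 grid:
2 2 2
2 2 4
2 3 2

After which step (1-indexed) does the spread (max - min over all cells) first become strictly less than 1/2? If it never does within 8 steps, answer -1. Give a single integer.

Answer: 3

Derivation:
Step 1: max=3, min=2, spread=1
Step 2: max=323/120, min=2, spread=83/120
Step 3: max=1877/720, min=1957/900, spread=173/400
  -> spread < 1/2 first at step 3
Step 4: max=107839/43200, min=3961/1800, spread=511/1728
Step 5: max=6413933/2592000, min=54401/24000, spread=4309/20736
Step 6: max=378423751/155520000, min=7411237/3240000, spread=36295/248832
Step 7: max=22547570597/9331200000, min=1799335831/777600000, spread=305773/2985984
Step 8: max=1343058670159/559872000000, min=18094575497/7776000000, spread=2575951/35831808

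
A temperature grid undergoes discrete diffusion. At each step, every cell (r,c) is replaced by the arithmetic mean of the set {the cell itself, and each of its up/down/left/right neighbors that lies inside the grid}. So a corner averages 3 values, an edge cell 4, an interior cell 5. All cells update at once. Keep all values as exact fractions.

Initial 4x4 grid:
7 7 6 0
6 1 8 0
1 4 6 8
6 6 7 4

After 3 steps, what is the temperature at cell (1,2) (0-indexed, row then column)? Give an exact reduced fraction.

Answer: 2223/500

Derivation:
Step 1: cell (1,2) = 21/5
Step 2: cell (1,2) = 101/20
Step 3: cell (1,2) = 2223/500
Full grid after step 3:
  5681/1080 349/72 557/120 58/15
  3343/720 15053/3000 2223/500 107/24
  16927/3600 13951/3000 3979/750 8771/1800
  4903/1080 9371/1800 9641/1800 3059/540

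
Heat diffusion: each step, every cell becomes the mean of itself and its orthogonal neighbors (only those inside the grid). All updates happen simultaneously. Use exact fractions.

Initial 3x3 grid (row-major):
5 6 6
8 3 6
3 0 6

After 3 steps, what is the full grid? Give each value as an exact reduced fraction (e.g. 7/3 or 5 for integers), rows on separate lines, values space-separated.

Answer: 11291/2160 18703/3600 423/80
22229/4800 1181/250 7593/1600
8971/2160 14603/3600 343/80

Derivation:
After step 1:
  19/3 5 6
  19/4 23/5 21/4
  11/3 3 4
After step 2:
  193/36 329/60 65/12
  387/80 113/25 397/80
  137/36 229/60 49/12
After step 3:
  11291/2160 18703/3600 423/80
  22229/4800 1181/250 7593/1600
  8971/2160 14603/3600 343/80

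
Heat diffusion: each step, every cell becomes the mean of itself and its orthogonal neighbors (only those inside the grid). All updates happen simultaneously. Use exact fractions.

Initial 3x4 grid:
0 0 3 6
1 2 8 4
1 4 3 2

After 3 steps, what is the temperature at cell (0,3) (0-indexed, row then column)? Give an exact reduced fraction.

Answer: 869/216

Derivation:
Step 1: cell (0,3) = 13/3
Step 2: cell (0,3) = 163/36
Step 3: cell (0,3) = 869/216
Full grid after step 3:
  335/216 799/360 2573/720 869/216
  1193/720 3163/1200 4183/1200 3023/720
  305/144 1267/480 1747/480 557/144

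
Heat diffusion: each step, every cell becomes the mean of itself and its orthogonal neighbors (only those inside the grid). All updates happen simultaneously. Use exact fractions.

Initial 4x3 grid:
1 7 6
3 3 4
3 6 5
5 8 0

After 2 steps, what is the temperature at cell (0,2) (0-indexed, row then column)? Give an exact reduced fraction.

Step 1: cell (0,2) = 17/3
Step 2: cell (0,2) = 173/36
Full grid after step 2:
  125/36 1091/240 173/36
  901/240 417/100 1111/240
  205/48 447/100 211/48
  43/9 233/48 77/18

Answer: 173/36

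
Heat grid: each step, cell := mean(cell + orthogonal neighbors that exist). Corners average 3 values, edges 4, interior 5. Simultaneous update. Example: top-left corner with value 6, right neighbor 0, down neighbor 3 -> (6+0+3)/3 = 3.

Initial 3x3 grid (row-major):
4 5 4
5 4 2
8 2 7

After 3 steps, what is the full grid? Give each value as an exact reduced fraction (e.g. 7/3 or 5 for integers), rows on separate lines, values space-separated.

Answer: 4823/1080 62437/14400 4283/1080
68537/14400 2137/500 60337/14400
189/40 66437/14400 4523/1080

Derivation:
After step 1:
  14/3 17/4 11/3
  21/4 18/5 17/4
  5 21/4 11/3
After step 2:
  85/18 971/240 73/18
  1111/240 113/25 911/240
  31/6 1051/240 79/18
After step 3:
  4823/1080 62437/14400 4283/1080
  68537/14400 2137/500 60337/14400
  189/40 66437/14400 4523/1080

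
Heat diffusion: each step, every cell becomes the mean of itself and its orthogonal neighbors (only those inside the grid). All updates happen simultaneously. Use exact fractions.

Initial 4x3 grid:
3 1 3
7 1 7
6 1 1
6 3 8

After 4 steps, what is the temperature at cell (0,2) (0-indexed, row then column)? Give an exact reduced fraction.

Step 1: cell (0,2) = 11/3
Step 2: cell (0,2) = 26/9
Step 3: cell (0,2) = 6949/2160
Step 4: cell (0,2) = 205993/64800
Full grid after step 4:
  221593/64800 723011/216000 205993/64800
  807871/216000 154847/45000 744121/216000
  95419/24000 234271/60000 262507/72000
  46123/10800 580999/144000 14291/3600

Answer: 205993/64800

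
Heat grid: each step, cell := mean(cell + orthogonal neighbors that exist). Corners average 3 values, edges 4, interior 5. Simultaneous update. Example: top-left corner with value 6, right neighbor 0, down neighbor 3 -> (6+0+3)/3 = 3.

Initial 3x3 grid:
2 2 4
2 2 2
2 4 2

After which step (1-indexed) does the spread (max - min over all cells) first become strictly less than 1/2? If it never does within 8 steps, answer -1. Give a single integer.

Answer: 2

Derivation:
Step 1: max=8/3, min=2, spread=2/3
Step 2: max=307/120, min=13/6, spread=47/120
  -> spread < 1/2 first at step 2
Step 3: max=1381/540, min=91/40, spread=61/216
Step 4: max=81437/32400, min=50033/21600, spread=511/2592
Step 5: max=4847089/1944000, min=3051851/1296000, spread=4309/31104
Step 6: max=288263633/116640000, min=61538099/25920000, spread=36295/373248
Step 7: max=17205843901/6998400000, min=11152049059/4665600000, spread=305773/4478976
Step 8: max=1027905511397/419904000000, min=671853929473/279936000000, spread=2575951/53747712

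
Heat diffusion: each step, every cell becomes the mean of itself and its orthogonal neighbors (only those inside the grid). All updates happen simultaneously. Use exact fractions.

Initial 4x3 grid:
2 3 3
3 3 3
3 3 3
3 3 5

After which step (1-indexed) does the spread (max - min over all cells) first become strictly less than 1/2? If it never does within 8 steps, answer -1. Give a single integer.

Answer: 4

Derivation:
Step 1: max=11/3, min=8/3, spread=1
Step 2: max=32/9, min=49/18, spread=5/6
Step 3: max=365/108, min=607/216, spread=41/72
Step 4: max=43097/12960, min=73543/25920, spread=4217/8640
  -> spread < 1/2 first at step 4
Step 5: max=2533417/777600, min=4490579/1555200, spread=38417/103680
Step 6: max=150326783/46656000, min=272101501/93312000, spread=1903471/6220800
Step 7: max=8924057257/2799360000, min=16495218239/5598720000, spread=18038617/74649600
Step 8: max=531568622963/167961600000, min=996838856701/335923200000, spread=883978523/4478976000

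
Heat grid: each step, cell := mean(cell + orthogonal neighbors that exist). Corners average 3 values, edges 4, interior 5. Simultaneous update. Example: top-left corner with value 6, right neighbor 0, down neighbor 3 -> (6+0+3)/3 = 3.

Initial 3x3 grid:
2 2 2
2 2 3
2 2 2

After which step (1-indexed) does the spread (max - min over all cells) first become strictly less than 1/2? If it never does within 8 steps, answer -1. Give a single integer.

Answer: 1

Derivation:
Step 1: max=7/3, min=2, spread=1/3
  -> spread < 1/2 first at step 1
Step 2: max=547/240, min=2, spread=67/240
Step 3: max=4757/2160, min=407/200, spread=1807/10800
Step 4: max=1885963/864000, min=11161/5400, spread=33401/288000
Step 5: max=16781933/7776000, min=1123391/540000, spread=3025513/38880000
Step 6: max=6685726867/3110400000, min=60355949/28800000, spread=53531/995328
Step 7: max=399280925849/186624000000, min=16343116051/7776000000, spread=450953/11943936
Step 8: max=23903783560603/11197440000000, min=1967248610519/933120000000, spread=3799043/143327232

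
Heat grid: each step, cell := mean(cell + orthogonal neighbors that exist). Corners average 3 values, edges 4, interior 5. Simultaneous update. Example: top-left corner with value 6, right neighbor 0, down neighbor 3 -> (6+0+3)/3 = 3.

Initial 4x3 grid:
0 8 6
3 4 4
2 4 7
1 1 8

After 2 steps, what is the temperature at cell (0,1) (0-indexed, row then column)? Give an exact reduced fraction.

Answer: 563/120

Derivation:
Step 1: cell (0,1) = 9/2
Step 2: cell (0,1) = 563/120
Full grid after step 2:
  125/36 563/120 21/4
  781/240 101/25 27/5
  581/240 399/100 299/60
  22/9 413/120 175/36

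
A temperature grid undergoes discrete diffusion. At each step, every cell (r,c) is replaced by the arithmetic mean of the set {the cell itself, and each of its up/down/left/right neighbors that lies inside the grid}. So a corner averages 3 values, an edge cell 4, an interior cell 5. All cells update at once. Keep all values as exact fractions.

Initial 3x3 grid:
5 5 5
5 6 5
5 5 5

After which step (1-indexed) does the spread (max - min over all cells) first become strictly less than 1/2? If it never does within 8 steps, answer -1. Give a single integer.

Answer: 1

Derivation:
Step 1: max=21/4, min=5, spread=1/4
  -> spread < 1/2 first at step 1
Step 2: max=131/25, min=409/80, spread=51/400
Step 3: max=24823/4800, min=1847/360, spread=589/14400
Step 4: max=154943/30000, min=1481081/288000, spread=31859/1440000
Step 5: max=89091607/17280000, min=9264721/1800000, spread=751427/86400000
Step 6: max=556634687/108000000, min=5339063129/1036800000, spread=23149331/5184000000
Step 7: max=320522654263/62208000000, min=33374931889/6480000000, spread=616540643/311040000000
Step 8: max=2003112453983/388800000000, min=19226332008761/3732480000000, spread=17737747379/18662400000000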